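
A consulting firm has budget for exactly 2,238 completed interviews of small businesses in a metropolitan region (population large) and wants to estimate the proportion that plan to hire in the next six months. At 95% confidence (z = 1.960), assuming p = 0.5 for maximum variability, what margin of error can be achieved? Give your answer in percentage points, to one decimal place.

SE(p̂) = √[p(1−p)/n] = √[0.2500/2238] = 0.01057.
E = z × SE = 1.960 × 0.01057 = 0.02072, or 2.1 percentage points.

2.1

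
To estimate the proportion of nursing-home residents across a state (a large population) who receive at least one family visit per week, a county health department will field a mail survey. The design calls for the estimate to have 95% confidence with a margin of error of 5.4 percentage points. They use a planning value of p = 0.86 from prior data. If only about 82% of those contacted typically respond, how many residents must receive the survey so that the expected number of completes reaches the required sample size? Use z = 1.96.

194

Completed interviews needed: n₀ = 1.96² × 0.1204 / 0.054² ≈ 158.62 → 159.
At an 82% response rate, contacts needed = 159 / 0.82 ≈ 193.90 → 194.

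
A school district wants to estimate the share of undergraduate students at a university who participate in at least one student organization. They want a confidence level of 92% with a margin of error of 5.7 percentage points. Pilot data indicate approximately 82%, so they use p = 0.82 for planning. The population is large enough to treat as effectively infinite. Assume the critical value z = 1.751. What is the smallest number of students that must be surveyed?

140

With p = 0.82, p(1−p) = 0.1476.
n = z²·p(1−p)/E² = 1.751² × 0.1476 / 0.057² = 3.0660 × 0.1476 / 0.003249 ≈ 139.29.
Rounding up gives n = 140.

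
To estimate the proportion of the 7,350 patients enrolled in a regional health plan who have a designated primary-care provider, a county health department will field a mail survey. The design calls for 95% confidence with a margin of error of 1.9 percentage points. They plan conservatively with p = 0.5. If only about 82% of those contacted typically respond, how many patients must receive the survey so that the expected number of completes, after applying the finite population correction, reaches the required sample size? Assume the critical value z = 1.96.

Completed interviews needed (unadjusted): n₀ = 1.96² × 0.2500 / 0.019² ≈ 2660.39 → 2661.
FPC for N = 7,350: n = 2661 / (1 + 2660/7350) = 2661 / 1.3619 ≈ 1953.88 → 1954.
At an 82% response rate, contacts needed = 1954 / 0.82 ≈ 2382.93 → 2383.

2383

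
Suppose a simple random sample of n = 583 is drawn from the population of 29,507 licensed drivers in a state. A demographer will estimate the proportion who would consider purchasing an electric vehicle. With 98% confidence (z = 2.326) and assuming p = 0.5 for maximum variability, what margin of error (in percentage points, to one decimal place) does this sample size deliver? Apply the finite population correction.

Finite-population factor: (N−n)/(N−1) = (29507−583)/(29507−1) = 0.9803.
SE(p̂) = √[p(1−p)/n · (N−n)/(N−1)] = √[0.2500/583 × 0.9803] = 0.02050.
E = z × SE = 2.326 × 0.02050 = 0.04769 ≈ 4.8 percentage points.

4.8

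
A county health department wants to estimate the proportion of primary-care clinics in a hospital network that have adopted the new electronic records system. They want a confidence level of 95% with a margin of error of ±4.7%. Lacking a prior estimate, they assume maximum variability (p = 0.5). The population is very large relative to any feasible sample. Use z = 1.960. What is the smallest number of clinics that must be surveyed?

435

With p = 0.5, p(1−p) = 0.25.
n = z²·p(1−p)/E² = 1.960² × 0.2500 / 0.047² = 3.8416 × 0.2500 / 0.002209 ≈ 434.77.
Rounding up gives n = 435.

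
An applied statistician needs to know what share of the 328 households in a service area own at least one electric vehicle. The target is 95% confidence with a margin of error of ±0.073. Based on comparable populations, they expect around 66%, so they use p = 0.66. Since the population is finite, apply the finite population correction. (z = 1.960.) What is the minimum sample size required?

Unadjusted: n₀ = 1.960² × 0.66 × 0.34 / 0.073² ≈ 161.77, so n₀ = 162.
Finite population correction with N = 328: n = n₀ / (1 + (n₀−1)/N) = 162 / (1 + 161/328) = 162 / 1.4909 ≈ 108.66.
Rounding up, n = 109.

109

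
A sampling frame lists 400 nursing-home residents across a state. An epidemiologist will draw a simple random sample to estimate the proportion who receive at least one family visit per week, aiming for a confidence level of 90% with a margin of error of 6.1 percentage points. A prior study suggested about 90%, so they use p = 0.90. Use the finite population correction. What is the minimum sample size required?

For 90% confidence, z = 1.645.
Unadjusted: n₀ = 1.645² × 0.90 × 0.10 / 0.061² ≈ 65.45, so n₀ = 66.
Finite population correction with N = 400: n = n₀ / (1 + (n₀−1)/N) = 66 / (1 + 65/400) = 66 / 1.1625 ≈ 56.77.
Rounding up, n = 57.

57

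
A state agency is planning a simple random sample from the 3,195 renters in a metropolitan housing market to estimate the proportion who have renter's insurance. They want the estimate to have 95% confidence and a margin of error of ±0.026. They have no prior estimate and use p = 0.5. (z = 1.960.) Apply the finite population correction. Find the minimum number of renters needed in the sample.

Unadjusted: n₀ = 1.960² × 0.50 × 0.50 / 0.026² ≈ 1420.71, so n₀ = 1421.
Finite population correction with N = 3,195: n = n₀ / (1 + (n₀−1)/N) = 1421 / (1 + 1420/3195) = 1421 / 1.4444 ≈ 983.77.
Rounding up, n = 984.

984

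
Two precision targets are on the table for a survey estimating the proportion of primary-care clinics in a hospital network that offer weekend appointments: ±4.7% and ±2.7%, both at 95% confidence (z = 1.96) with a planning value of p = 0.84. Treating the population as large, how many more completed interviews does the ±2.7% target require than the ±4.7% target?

475

At ±4.7%: n = 1.96² × 0.1344 / 0.047² ≈ 233.73 → 234.
At ±2.7%: n = 1.96² × 0.1344 / 0.027² ≈ 708.25 → 709.
Additional respondents: 709 − 234 = 475.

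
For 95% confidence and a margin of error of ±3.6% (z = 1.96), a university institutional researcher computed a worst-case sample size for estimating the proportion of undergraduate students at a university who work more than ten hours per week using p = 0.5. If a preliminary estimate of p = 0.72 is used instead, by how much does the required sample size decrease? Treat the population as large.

144

Conservative (p = 0.5): n = 1.96² × 0.25 / 0.036² ≈ 741.05 → 742.
Using p = 0.72: p(1−p) = 0.2016, so n = 1.96² × 0.2016 / 0.036² ≈ 597.58 → 598.
Reduction: 742 − 598 = 144.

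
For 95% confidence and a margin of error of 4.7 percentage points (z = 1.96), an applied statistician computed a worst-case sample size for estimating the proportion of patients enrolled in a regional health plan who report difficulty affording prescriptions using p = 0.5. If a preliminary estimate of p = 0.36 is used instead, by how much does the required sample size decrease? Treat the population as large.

34

Conservative (p = 0.5): n = 1.96² × 0.25 / 0.047² ≈ 434.77 → 435.
Using p = 0.36: p(1−p) = 0.2304, so n = 1.96² × 0.2304 / 0.047² ≈ 400.68 → 401.
Reduction: 435 − 401 = 34.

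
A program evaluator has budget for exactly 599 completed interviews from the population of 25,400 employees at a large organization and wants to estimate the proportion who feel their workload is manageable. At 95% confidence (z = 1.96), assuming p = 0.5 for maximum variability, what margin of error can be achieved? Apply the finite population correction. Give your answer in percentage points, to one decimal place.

4.0

Finite-population factor: (N−n)/(N−1) = (25400−599)/(25400−1) = 0.9765.
SE(p̂) = √[p(1−p)/n · (N−n)/(N−1)] = √[0.2500/599 × 0.9765] = 0.02019.
E = z × SE = 1.96 × 0.02019 = 0.03957 ≈ 4.0 percentage points.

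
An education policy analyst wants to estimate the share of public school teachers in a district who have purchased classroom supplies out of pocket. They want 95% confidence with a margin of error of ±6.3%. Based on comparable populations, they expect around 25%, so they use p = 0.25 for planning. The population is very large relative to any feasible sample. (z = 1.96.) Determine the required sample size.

With p = 0.25, p(1−p) = 0.1875.
n = z²·p(1−p)/E² = 1.96² × 0.1875 / 0.063² = 3.8416 × 0.1875 / 0.003969 ≈ 181.48.
Rounding up gives n = 182.

182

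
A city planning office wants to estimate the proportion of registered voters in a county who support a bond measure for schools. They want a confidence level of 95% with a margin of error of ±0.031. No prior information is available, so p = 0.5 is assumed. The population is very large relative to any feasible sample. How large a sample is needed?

For 95% confidence, z = 1.960.
With p = 0.5, p(1−p) = 0.25.
n = z²·p(1−p)/E² = 1.960² × 0.2500 / 0.031² = 3.8416 × 0.2500 / 0.000961 ≈ 999.38.
Rounding up gives n = 1000.

1000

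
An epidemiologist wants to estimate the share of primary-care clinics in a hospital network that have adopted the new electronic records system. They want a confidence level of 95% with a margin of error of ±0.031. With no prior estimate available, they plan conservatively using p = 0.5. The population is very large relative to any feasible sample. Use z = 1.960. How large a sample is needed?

1000

With p = 0.5, p(1−p) = 0.25.
n = z²·p(1−p)/E² = 1.960² × 0.2500 / 0.031² = 3.8416 × 0.2500 / 0.000961 ≈ 999.38.
Rounding up gives n = 1000.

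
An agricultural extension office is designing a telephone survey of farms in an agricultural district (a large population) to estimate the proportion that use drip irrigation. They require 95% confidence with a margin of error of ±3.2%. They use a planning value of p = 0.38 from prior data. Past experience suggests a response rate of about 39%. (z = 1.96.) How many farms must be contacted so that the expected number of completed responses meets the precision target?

Completed interviews needed: n₀ = 1.96² × 0.2356 / 0.032² ≈ 883.87 → 884.
At a 39% response rate, contacts needed = 884 / 0.39 ≈ 2266.67 → 2267.

2267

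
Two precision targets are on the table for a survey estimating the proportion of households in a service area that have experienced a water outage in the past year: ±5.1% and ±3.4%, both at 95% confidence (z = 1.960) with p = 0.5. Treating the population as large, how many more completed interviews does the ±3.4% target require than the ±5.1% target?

At ±5.1%: n = 1.960² × 0.2500 / 0.051² ≈ 369.24 → 370.
At ±3.4%: n = 1.960² × 0.2500 / 0.034² ≈ 830.80 → 831.
Additional respondents: 831 − 370 = 461.

461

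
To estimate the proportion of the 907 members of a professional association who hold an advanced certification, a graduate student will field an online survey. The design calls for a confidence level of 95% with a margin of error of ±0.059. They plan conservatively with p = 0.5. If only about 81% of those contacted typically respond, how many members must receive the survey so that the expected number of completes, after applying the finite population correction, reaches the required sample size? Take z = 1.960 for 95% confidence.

262

Completed interviews needed (unadjusted): n₀ = 1.960² × 0.2500 / 0.059² ≈ 275.90 → 276.
FPC for N = 907: n = 276 / (1 + 275/907) = 276 / 1.3032 ≈ 211.79 → 212.
At an 81% response rate, contacts needed = 212 / 0.81 ≈ 261.73 → 262.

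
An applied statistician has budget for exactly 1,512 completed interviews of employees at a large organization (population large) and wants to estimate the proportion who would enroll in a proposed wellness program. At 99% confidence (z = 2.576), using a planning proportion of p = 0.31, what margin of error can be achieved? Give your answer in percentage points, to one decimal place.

3.1

SE(p̂) = √[p(1−p)/n] = √[0.2139/1512] = 0.01189.
E = z × SE = 2.576 × 0.01189 = 0.03064, or 3.1 percentage points.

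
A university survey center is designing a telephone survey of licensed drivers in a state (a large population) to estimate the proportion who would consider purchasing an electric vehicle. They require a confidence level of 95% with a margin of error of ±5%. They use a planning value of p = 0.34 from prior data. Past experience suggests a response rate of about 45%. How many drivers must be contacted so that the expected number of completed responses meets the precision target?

For 95% confidence, z = 1.96.
Completed interviews needed: n₀ = 1.96² × 0.2244 / 0.050² ≈ 344.82 → 345.
At a 45% response rate, contacts needed = 345 / 0.45 ≈ 766.67 → 767.

767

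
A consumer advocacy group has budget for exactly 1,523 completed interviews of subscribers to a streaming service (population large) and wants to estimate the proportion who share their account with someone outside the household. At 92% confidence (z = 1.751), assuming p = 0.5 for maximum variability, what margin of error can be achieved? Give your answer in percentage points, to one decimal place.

SE(p̂) = √[p(1−p)/n] = √[0.2500/1523] = 0.01281.
E = z × SE = 1.751 × 0.01281 = 0.02243, or 2.2 percentage points.

2.2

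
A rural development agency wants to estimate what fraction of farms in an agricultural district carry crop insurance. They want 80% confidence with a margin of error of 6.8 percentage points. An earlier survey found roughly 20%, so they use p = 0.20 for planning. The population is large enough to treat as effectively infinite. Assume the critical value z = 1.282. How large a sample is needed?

With p = 0.20, p(1−p) = 0.1600.
n = z²·p(1−p)/E² = 1.282² × 0.1600 / 0.068² = 1.6435 × 0.1600 / 0.004624 ≈ 56.87.
Rounding up gives n = 57.

57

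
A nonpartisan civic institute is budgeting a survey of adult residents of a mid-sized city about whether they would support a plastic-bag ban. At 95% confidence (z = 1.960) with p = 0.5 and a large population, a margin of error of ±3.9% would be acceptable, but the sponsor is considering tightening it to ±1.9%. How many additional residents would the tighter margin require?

2029

At ±3.9%: n = 1.960² × 0.2500 / 0.039² ≈ 631.43 → 632.
At ±1.9%: n = 1.960² × 0.2500 / 0.019² ≈ 2660.39 → 2661.
Additional respondents: 2661 − 632 = 2029.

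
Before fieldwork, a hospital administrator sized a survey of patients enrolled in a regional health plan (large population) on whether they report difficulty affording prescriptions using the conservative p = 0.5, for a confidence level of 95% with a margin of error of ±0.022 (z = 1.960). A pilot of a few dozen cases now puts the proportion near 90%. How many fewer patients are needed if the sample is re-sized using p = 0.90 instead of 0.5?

Conservative (p = 0.5): n = 1.960² × 0.25 / 0.022² ≈ 1984.30 → 1985.
Using p = 0.90: p(1−p) = 0.0900, so n = 1.960² × 0.0900 / 0.022² ≈ 714.35 → 715.
Reduction: 1985 − 715 = 1270.

1270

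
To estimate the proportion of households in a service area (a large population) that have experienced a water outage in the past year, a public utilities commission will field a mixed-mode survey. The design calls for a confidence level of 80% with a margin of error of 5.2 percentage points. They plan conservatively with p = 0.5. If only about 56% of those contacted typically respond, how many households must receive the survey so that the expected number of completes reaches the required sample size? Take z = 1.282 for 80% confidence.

Completed interviews needed: n₀ = 1.282² × 0.2500 / 0.052² ≈ 151.95 → 152.
At a 56% response rate, contacts needed = 152 / 0.56 ≈ 271.43 → 272.

272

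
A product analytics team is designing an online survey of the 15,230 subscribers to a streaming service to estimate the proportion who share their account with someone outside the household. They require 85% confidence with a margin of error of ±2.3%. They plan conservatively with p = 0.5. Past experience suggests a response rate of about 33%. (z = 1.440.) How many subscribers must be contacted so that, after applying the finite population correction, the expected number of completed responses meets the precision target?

Completed interviews needed (unadjusted): n₀ = 1.440² × 0.2500 / 0.023² ≈ 979.96 → 980.
FPC for N = 15,230: n = 980 / (1 + 979/15230) = 980 / 1.0643 ≈ 920.81 → 921.
At a 33% response rate, contacts needed = 921 / 0.33 ≈ 2790.91 → 2791.

2791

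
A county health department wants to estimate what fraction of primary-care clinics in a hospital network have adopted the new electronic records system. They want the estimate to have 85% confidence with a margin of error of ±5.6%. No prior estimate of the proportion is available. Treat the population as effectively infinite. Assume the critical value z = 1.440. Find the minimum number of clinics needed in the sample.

166

With no prior estimate, use p = 0.5, giving p(1−p) = 0.25.
n = z²·p(1−p)/E² = 1.440² × 0.2500 / 0.056² = 2.0736 × 0.2500 / 0.003136 ≈ 165.31.
Rounding up gives n = 166.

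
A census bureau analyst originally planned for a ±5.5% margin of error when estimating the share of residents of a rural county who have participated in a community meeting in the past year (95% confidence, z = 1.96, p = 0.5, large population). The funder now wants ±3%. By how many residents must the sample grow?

At ±5.5%: n = 1.96² × 0.2500 / 0.055² ≈ 317.49 → 318.
At ±3%: n = 1.96² × 0.2500 / 0.030² ≈ 1067.11 → 1068.
Additional respondents: 1068 − 318 = 750.

750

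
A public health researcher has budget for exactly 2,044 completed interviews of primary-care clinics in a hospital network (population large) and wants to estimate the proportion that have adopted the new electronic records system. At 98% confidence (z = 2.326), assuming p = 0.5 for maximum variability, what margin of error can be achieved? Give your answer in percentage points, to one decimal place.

SE(p̂) = √[p(1−p)/n] = √[0.2500/2044] = 0.01106.
E = z × SE = 2.326 × 0.01106 = 0.02572, or 2.6 percentage points.

2.6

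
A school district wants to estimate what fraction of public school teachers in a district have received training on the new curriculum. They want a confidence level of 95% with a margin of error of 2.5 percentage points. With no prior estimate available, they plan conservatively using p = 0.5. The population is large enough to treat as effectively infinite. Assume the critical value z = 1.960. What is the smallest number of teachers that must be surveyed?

1537

With p = 0.5, p(1−p) = 0.25.
n = z²·p(1−p)/E² = 1.960² × 0.2500 / 0.025² = 3.8416 × 0.2500 / 0.000625 ≈ 1536.64.
Rounding up gives n = 1537.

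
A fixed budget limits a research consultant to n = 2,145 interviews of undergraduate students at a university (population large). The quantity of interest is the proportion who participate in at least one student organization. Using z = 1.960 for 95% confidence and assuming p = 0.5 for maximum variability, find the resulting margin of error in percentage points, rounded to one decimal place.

SE(p̂) = √[p(1−p)/n] = √[0.2500/2145] = 0.01080.
E = z × SE = 1.960 × 0.01080 = 0.02116, or 2.1 percentage points.

2.1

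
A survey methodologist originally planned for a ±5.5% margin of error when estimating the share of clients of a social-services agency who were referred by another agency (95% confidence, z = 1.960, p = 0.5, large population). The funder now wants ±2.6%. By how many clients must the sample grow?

At ±5.5%: n = 1.960² × 0.2500 / 0.055² ≈ 317.49 → 318.
At ±2.6%: n = 1.960² × 0.2500 / 0.026² ≈ 1420.71 → 1421.
Additional respondents: 1421 − 318 = 1103.

1103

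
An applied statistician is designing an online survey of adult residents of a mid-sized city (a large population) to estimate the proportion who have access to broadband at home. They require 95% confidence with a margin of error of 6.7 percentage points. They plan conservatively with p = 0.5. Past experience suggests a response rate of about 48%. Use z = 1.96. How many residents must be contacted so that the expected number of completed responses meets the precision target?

446

Completed interviews needed: n₀ = 1.96² × 0.2500 / 0.067² ≈ 213.95 → 214.
At a 48% response rate, contacts needed = 214 / 0.48 ≈ 445.83 → 446.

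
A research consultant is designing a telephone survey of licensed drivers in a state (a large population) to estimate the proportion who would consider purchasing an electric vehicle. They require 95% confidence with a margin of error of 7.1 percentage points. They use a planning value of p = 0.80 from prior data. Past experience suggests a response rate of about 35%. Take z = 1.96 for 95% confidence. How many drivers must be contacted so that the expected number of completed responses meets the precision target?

349

Completed interviews needed: n₀ = 1.96² × 0.1600 / 0.071² ≈ 121.93 → 122.
At a 35% response rate, contacts needed = 122 / 0.35 ≈ 348.57 → 349.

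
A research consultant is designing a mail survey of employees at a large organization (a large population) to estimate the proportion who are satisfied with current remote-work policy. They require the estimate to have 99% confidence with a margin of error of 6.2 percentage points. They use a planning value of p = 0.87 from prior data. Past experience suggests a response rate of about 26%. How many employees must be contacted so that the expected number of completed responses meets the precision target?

754

For 99% confidence, z = 2.58.
Completed interviews needed: n₀ = 2.58² × 0.1131 / 0.062² ≈ 195.85 → 196.
At a 26% response rate, contacts needed = 196 / 0.26 ≈ 753.85 → 754.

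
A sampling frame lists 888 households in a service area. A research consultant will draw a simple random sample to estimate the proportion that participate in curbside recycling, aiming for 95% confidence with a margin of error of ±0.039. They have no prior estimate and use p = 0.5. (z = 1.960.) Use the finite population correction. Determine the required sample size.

370

Unadjusted: n₀ = 1.960² × 0.50 × 0.50 / 0.039² ≈ 631.43, so n₀ = 632.
Finite population correction with N = 888: n = n₀ / (1 + (n₀−1)/N) = 632 / (1 + 631/888) = 632 / 1.7106 ≈ 369.46.
Rounding up, n = 370.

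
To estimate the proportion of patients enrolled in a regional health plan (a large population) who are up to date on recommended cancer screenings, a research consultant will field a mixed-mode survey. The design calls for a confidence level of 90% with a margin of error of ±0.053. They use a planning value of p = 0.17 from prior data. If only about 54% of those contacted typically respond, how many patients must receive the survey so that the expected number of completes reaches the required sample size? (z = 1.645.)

252

Completed interviews needed: n₀ = 1.645² × 0.1411 / 0.053² ≈ 135.93 → 136.
At a 54% response rate, contacts needed = 136 / 0.54 ≈ 251.85 → 252.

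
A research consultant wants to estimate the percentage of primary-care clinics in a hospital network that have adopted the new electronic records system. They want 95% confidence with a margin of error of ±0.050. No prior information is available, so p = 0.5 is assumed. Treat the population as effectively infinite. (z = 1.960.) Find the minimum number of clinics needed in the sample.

385

With p = 0.5, p(1−p) = 0.25.
n = z²·p(1−p)/E² = 1.960² × 0.2500 / 0.050² = 3.8416 × 0.2500 / 0.002500 ≈ 384.16.
Rounding up gives n = 385.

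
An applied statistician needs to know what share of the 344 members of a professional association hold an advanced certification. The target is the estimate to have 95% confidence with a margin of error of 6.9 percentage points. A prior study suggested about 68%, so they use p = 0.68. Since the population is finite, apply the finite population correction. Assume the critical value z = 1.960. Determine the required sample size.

Unadjusted: n₀ = 1.960² × 0.68 × 0.32 / 0.069² ≈ 175.58, so n₀ = 176.
Finite population correction with N = 344: n = n₀ / (1 + (n₀−1)/N) = 176 / (1 + 175/344) = 176 / 1.5087 ≈ 116.66.
Rounding up, n = 117.

117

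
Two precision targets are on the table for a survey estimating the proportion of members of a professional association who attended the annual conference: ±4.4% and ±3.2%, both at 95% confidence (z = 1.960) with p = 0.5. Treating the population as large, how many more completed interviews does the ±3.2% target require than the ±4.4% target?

441

At ±4.4%: n = 1.960² × 0.2500 / 0.044² ≈ 496.07 → 497.
At ±3.2%: n = 1.960² × 0.2500 / 0.032² ≈ 937.89 → 938.
Additional respondents: 938 − 497 = 441.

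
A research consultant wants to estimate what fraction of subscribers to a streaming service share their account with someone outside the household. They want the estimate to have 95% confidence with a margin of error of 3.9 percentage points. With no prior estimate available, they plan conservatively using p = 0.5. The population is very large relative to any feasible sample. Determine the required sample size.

632

For 95% confidence, z = 1.960.
With p = 0.5, p(1−p) = 0.25.
n = z²·p(1−p)/E² = 1.960² × 0.2500 / 0.039² = 3.8416 × 0.2500 / 0.001521 ≈ 631.43.
Rounding up gives n = 632.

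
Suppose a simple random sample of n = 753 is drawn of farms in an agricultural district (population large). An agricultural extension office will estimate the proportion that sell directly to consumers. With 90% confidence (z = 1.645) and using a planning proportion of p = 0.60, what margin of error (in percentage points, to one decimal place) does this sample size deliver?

SE(p̂) = √[p(1−p)/n] = √[0.2400/753] = 0.01785.
E = z × SE = 1.645 × 0.01785 = 0.02937, or 2.9 percentage points.

2.9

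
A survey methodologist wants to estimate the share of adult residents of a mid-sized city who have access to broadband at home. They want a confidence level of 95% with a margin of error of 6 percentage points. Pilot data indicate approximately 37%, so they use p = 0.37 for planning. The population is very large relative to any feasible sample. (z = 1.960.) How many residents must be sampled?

With p = 0.37, p(1−p) = 0.2331.
n = z²·p(1−p)/E² = 1.960² × 0.2331 / 0.060² = 3.8416 × 0.2331 / 0.003600 ≈ 248.74.
Rounding up gives n = 249.

249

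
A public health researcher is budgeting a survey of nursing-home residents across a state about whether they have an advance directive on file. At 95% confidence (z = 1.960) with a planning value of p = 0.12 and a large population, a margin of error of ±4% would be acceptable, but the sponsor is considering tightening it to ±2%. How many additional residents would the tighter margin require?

761

At ±4%: n = 1.960² × 0.1056 / 0.040² ≈ 253.55 → 254.
At ±2%: n = 1.960² × 0.1056 / 0.020² ≈ 1014.18 → 1015.
Additional respondents: 1015 − 254 = 761.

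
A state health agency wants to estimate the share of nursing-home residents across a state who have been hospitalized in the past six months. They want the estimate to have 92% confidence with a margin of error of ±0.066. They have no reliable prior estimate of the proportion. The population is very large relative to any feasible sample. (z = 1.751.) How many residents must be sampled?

176

With no prior estimate, use p = 0.5, giving p(1−p) = 0.25.
n = z²·p(1−p)/E² = 1.751² × 0.2500 / 0.066² = 3.0660 × 0.2500 / 0.004356 ≈ 175.96.
Rounding up gives n = 176.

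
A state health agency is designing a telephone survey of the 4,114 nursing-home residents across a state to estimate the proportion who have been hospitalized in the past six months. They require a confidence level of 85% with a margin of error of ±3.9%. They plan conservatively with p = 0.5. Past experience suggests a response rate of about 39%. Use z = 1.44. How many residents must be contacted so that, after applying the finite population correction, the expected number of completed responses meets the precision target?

808

Completed interviews needed (unadjusted): n₀ = 1.44² × 0.2500 / 0.039² ≈ 340.83 → 341.
FPC for N = 4,114: n = 341 / (1 + 340/4114) = 341 / 1.0826 ≈ 314.97 → 315.
At a 39% response rate, contacts needed = 315 / 0.39 ≈ 807.69 → 808.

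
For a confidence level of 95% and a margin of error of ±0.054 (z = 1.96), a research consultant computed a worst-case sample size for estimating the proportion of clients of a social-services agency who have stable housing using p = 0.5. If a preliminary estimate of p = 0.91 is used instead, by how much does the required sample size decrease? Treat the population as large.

Conservative (p = 0.5): n = 1.96² × 0.25 / 0.054² ≈ 329.36 → 330.
Using p = 0.91: p(1−p) = 0.0819, so n = 1.96² × 0.0819 / 0.054² ≈ 107.90 → 108.
Reduction: 330 − 108 = 222.

222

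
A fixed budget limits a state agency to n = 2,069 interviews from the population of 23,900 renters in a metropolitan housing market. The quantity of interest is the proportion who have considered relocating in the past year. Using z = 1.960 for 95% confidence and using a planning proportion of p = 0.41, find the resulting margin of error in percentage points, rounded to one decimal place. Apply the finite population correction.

Finite-population factor: (N−n)/(N−1) = (23900−2069)/(23900−1) = 0.9135.
SE(p̂) = √[p(1−p)/n · (N−n)/(N−1)] = √[0.2419/2069 × 0.9135] = 0.01033.
E = z × SE = 1.960 × 0.01033 = 0.02026 ≈ 2.0 percentage points.

2.0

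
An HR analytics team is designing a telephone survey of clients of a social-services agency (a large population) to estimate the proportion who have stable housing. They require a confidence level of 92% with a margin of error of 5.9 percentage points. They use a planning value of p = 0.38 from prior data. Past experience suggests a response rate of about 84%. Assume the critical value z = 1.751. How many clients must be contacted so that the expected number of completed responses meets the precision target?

Completed interviews needed: n₀ = 1.751² × 0.2356 / 0.059² ≈ 207.51 → 208.
At an 84% response rate, contacts needed = 208 / 0.84 ≈ 247.62 → 248.

248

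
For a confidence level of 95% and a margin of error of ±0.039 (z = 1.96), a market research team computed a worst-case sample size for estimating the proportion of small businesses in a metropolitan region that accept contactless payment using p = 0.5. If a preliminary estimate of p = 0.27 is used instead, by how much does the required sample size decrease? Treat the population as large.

134

Conservative (p = 0.5): n = 1.96² × 0.25 / 0.039² ≈ 631.43 → 632.
Using p = 0.27: p(1−p) = 0.1971, so n = 1.96² × 0.1971 / 0.039² ≈ 497.82 → 498.
Reduction: 632 − 498 = 134.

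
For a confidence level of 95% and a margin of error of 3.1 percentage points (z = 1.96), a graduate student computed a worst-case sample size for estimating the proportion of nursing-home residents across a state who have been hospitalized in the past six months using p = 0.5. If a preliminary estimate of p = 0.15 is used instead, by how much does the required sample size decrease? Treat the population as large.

Conservative (p = 0.5): n = 1.96² × 0.25 / 0.031² ≈ 999.38 → 1000.
Using p = 0.15: p(1−p) = 0.1275, so n = 1.96² × 0.1275 / 0.031² ≈ 509.68 → 510.
Reduction: 1000 − 510 = 490.

490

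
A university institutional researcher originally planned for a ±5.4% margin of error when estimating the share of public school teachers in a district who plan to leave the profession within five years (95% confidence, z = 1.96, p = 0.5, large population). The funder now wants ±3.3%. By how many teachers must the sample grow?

552

At ±5.4%: n = 1.96² × 0.2500 / 0.054² ≈ 329.36 → 330.
At ±3.3%: n = 1.96² × 0.2500 / 0.033² ≈ 881.91 → 882.
Additional respondents: 882 − 330 = 552.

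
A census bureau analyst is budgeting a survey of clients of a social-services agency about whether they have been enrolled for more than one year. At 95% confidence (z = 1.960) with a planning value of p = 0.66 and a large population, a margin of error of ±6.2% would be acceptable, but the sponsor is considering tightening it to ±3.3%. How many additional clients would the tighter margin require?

567

At ±6.2%: n = 1.960² × 0.2244 / 0.062² ≈ 224.26 → 225.
At ±3.3%: n = 1.960² × 0.2244 / 0.033² ≈ 791.60 → 792.
Additional respondents: 792 − 225 = 567.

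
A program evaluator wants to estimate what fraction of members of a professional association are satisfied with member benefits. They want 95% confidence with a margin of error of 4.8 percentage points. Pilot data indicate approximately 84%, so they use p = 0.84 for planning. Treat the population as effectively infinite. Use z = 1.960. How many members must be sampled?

225

With p = 0.84, p(1−p) = 0.1344.
n = z²·p(1−p)/E² = 1.960² × 0.1344 / 0.048² = 3.8416 × 0.1344 / 0.002304 ≈ 224.09.
Rounding up gives n = 225.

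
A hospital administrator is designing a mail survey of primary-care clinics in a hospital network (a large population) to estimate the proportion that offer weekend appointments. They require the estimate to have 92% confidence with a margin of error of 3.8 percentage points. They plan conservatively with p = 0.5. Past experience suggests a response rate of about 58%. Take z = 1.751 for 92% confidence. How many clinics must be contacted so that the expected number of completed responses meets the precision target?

Completed interviews needed: n₀ = 1.751² × 0.2500 / 0.038² ≈ 530.82 → 531.
At a 58% response rate, contacts needed = 531 / 0.58 ≈ 915.52 → 916.

916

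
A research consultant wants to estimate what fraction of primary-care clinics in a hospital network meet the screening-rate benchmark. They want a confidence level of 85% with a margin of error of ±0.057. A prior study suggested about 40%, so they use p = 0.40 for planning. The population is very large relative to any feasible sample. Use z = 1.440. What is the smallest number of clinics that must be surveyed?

With p = 0.40, p(1−p) = 0.2400.
n = z²·p(1−p)/E² = 1.440² × 0.2400 / 0.057² = 2.0736 × 0.2400 / 0.003249 ≈ 153.17.
Rounding up gives n = 154.

154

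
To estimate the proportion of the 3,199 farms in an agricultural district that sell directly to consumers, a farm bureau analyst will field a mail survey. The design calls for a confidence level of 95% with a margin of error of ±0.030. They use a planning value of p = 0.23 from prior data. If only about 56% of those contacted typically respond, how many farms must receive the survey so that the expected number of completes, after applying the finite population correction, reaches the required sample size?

1093

For 95% confidence, z = 1.960.
Completed interviews needed (unadjusted): n₀ = 1.960² × 0.1771 / 0.030² ≈ 755.94 → 756.
FPC for N = 3,199: n = 756 / (1 + 755/3199) = 756 / 1.2360 ≈ 611.64 → 612.
At a 56% response rate, contacts needed = 612 / 0.56 ≈ 1092.86 → 1093.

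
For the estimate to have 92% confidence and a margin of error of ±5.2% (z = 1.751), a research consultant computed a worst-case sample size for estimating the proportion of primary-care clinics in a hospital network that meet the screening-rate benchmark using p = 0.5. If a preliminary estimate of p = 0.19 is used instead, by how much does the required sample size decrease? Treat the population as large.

Conservative (p = 0.5): n = 1.751² × 0.25 / 0.052² ≈ 283.47 → 284.
Using p = 0.19: p(1−p) = 0.1539, so n = 1.751² × 0.1539 / 0.052² ≈ 174.50 → 175.
Reduction: 284 − 175 = 109.

109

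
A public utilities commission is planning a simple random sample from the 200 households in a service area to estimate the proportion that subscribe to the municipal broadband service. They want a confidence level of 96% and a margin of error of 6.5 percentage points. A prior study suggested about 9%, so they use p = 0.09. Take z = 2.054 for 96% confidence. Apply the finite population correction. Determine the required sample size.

Unadjusted: n₀ = 2.054² × 0.09 × 0.91 / 0.065² ≈ 81.78, so n₀ = 82.
Finite population correction with N = 200: n = n₀ / (1 + (n₀−1)/N) = 82 / (1 + 81/200) = 82 / 1.4050 ≈ 58.36.
Rounding up, n = 59.

59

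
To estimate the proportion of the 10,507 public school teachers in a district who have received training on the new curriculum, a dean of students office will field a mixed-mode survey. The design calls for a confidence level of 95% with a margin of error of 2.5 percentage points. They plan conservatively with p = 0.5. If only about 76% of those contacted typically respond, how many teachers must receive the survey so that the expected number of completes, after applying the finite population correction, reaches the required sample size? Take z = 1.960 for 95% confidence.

1765

Completed interviews needed (unadjusted): n₀ = 1.960² × 0.2500 / 0.025² ≈ 1536.64 → 1537.
FPC for N = 10,507: n = 1537 / (1 + 1536/10507) = 1537 / 1.1462 ≈ 1340.97 → 1341.
At a 76% response rate, contacts needed = 1341 / 0.76 ≈ 1764.47 → 1765.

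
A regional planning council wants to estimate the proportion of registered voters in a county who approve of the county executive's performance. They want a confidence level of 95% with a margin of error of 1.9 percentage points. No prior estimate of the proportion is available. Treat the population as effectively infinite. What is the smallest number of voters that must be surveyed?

2661

For 95% confidence, z = 1.960.
With no prior estimate, use p = 0.5, giving p(1−p) = 0.25.
n = z²·p(1−p)/E² = 1.960² × 0.2500 / 0.019² = 3.8416 × 0.2500 / 0.000361 ≈ 2660.39.
Rounding up gives n = 2661.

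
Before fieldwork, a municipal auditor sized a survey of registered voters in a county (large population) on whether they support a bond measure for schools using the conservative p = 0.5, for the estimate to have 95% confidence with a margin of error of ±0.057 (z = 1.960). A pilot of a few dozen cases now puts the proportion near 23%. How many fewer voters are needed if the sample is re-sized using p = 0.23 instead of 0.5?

Conservative (p = 0.5): n = 1.960² × 0.25 / 0.057² ≈ 295.60 → 296.
Using p = 0.23: p(1−p) = 0.1771, so n = 1.960² × 0.1771 / 0.057² ≈ 209.40 → 210.
Reduction: 296 − 210 = 86.

86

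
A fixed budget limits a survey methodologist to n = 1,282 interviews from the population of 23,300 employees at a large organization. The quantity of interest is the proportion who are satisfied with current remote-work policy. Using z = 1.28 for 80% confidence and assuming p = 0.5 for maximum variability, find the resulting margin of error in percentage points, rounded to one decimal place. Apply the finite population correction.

1.7

Finite-population factor: (N−n)/(N−1) = (23300−1282)/(23300−1) = 0.9450.
SE(p̂) = √[p(1−p)/n · (N−n)/(N−1)] = √[0.2500/1282 × 0.9450] = 0.01358.
E = z × SE = 1.28 × 0.01358 = 0.01738 ≈ 1.7 percentage points.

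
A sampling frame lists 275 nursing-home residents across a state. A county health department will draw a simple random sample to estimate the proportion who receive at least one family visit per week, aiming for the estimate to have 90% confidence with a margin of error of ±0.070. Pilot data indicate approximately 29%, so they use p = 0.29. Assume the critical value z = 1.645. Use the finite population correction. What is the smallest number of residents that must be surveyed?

Unadjusted: n₀ = 1.645² × 0.29 × 0.71 / 0.070² ≈ 113.71, so n₀ = 114.
Finite population correction with N = 275: n = n₀ / (1 + (n₀−1)/N) = 114 / (1 + 113/275) = 114 / 1.4109 ≈ 80.80.
Rounding up, n = 81.

81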